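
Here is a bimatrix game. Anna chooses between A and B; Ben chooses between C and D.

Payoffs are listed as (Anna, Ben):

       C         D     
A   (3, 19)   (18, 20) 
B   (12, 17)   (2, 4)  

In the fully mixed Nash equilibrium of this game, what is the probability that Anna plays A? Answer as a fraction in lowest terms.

13/14

Let p be the probability that Anna plays A. In a completely mixed equilibrium, Ben must be indifferent between C and D.
Ben's expected payoff from C is 19p + 17(1−p); from D it is 20p + 4(1−p).
Setting these equal: 2p + 17 = 16p + 4, so p = 13/14.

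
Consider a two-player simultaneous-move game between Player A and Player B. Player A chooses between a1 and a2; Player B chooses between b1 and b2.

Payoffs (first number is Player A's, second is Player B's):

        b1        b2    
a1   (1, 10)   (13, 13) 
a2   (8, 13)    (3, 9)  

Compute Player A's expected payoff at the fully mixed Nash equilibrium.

101/17

First find y, the probability Player B plays b1, from Player A's indifference between a1 and a2: y + 13(1−y) = 8y + 3(1−y), giving y = 10/17.
Since Player A is indifferent in equilibrium, Player A's expected payoff equals the payoff from either row against (10/17, 7/17). Using a1: (10/17) + 13(7/17) = 101/17.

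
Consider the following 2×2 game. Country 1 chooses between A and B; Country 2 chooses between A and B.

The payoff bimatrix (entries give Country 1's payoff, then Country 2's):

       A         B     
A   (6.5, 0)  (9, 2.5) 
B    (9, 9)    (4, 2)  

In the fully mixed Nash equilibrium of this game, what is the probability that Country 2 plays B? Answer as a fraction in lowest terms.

Let c be the probability that Country 2 plays A. In a completely mixed equilibrium, Country 1 must be indifferent between A and B.
Country 1's expected payoff from A is 6.5c + 9(1−c); from B it is 9c + 4(1−c).
Setting these equal: −2.5c + 9 = 5c + 4, so c = 2/3.
Therefore Country 2 plays B with probability 1 − 2/3 = 1/3.

1/3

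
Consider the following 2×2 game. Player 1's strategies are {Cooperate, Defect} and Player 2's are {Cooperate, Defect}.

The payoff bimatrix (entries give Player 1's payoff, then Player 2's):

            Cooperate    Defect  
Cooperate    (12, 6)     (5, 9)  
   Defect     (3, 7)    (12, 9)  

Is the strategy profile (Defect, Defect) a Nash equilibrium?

Yes

At (Defect, Defect), Player 1 earns 12; switching to Cooperate would give 5, so Player 1 has no profitable deviation.
Player 2 earns 9; switching to Cooperate would give 7, so Player 2 has no profitable deviation.
Neither player can gain by a unilateral deviation, so this profile is a Nash equilibrium.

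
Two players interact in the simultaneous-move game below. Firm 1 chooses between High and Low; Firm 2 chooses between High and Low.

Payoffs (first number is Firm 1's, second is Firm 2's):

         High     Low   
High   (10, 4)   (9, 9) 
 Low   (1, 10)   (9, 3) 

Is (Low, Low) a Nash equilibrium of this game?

No

At (Low, Low), Firm 1 earns 9; switching to High would give 9, so Firm 1 has no profitable deviation.
Firm 2 earns 3; switching to High would give 10, so Firm 2 would deviate.
Since at least one player can profitably deviate, this is not a Nash equilibrium.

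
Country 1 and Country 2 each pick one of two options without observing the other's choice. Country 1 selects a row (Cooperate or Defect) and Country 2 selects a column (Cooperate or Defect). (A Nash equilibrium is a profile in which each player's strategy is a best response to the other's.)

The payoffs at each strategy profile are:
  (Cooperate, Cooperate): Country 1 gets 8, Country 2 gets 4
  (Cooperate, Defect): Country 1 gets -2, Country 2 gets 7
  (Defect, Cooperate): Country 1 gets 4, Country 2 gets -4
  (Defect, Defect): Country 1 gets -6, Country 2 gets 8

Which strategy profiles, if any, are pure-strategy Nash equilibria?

(Cooperate, Defect)

(Cooperate, Cooperate): Country 2 prefers Defect (7 > 4) — not an equilibrium.
(Cooperate, Defect): Country 1 gets -2 ≥ -6 from Defect, and Country 2 gets 7 ≥ 4 from Cooperate — Nash equilibrium.
(Defect, Cooperate): Country 1 prefers Cooperate (8 > 4); Country 2 prefers Defect (8 > -4) — not an equilibrium.
(Defect, Defect): Country 1 prefers Cooperate (-2 > -6) — not an equilibrium.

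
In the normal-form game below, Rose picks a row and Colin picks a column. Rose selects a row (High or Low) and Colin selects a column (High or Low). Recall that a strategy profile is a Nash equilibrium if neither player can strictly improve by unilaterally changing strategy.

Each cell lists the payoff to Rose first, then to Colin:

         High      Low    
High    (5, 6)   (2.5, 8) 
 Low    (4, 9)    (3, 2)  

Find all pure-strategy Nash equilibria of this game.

(High, High): Colin prefers Low (8 > 6) — not an equilibrium.
(High, Low): Rose prefers Low (3 > 2.5) — not an equilibrium.
(Low, High): Rose prefers High (5 > 4) — not an equilibrium.
(Low, Low): Colin prefers High (9 > 2) — not an equilibrium.

none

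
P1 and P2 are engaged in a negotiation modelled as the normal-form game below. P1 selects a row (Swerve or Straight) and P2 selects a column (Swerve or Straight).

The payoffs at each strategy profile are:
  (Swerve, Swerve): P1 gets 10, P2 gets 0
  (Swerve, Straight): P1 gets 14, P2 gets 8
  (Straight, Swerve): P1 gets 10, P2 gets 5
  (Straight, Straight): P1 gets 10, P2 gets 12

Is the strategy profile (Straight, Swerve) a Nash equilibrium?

At (Straight, Swerve), P1 earns 10; switching to Swerve would give 10, so P1 has no profitable deviation.
P2 earns 5; switching to Straight would give 12, so P2 would deviate.
Since at least one player can profitably deviate, this is not a Nash equilibrium.

No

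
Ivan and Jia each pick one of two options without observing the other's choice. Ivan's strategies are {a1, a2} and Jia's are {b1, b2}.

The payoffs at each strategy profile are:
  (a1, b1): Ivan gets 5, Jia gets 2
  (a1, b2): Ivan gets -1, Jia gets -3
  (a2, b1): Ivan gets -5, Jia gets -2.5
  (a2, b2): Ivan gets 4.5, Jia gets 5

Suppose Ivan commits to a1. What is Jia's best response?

Against a1, Jia earns 2 from b1 and -3 from b2.
So b1 is the best response.

b1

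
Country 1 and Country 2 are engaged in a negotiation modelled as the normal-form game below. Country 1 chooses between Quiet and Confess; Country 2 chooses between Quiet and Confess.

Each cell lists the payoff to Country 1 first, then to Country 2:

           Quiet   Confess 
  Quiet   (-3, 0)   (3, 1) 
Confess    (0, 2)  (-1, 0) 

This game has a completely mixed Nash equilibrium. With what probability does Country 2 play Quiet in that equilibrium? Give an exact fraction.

Let q be the probability that Country 2 plays Quiet. In a completely mixed equilibrium, Country 1 must be indifferent between Quiet and Confess.
Country 1's expected payoff from Quiet is −3q + 3(1−q); from Confess it is −(1−q).
Setting these equal: −6q + 3 = q − 1, so q = 4/7.

4/7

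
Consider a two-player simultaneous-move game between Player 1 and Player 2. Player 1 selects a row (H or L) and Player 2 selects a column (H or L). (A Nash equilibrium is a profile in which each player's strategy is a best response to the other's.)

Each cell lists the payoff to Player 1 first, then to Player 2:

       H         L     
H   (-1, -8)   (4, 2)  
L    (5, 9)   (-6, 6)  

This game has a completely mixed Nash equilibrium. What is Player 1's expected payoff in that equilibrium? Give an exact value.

7/8

First find y, the probability Player 2 plays H, from Player 1's indifference between H and L: −y + 4(1−y) = 5y − 6(1−y), giving y = 5/8.
Since Player 1 is indifferent in equilibrium, Player 1's expected payoff equals the payoff from either row against (5/8, 3/8). Using H: −(5/8) + 4(3/8) = 7/8.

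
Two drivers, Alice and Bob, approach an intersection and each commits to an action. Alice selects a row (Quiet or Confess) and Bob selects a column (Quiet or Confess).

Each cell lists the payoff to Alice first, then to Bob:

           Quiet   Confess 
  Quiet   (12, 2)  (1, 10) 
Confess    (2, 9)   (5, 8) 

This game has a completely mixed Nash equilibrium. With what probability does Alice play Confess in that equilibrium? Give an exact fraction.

8/9

Let x be the probability that Alice plays Quiet. In a completely mixed equilibrium, Bob must be indifferent between Quiet and Confess.
Bob's expected payoff from Quiet is 2x + 9(1−x); from Confess it is 10x + 8(1−x).
Setting these equal: −7x + 9 = 2x + 8, so x = 1/9.
Therefore Alice plays Confess with probability 1 − 1/9 = 8/9.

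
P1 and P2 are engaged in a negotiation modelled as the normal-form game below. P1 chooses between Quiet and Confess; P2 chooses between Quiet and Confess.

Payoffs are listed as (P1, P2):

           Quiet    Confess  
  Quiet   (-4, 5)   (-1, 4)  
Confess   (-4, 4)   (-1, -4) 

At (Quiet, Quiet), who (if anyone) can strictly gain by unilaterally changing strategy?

P1 at (Quiet, Quiet) earns -4; deviating to Confess yields -4 — not better.
P2 earns 5; deviating to Confess yields 4 — not better.
Neither player can strictly improve; the profile is a Nash equilibrium.

Neither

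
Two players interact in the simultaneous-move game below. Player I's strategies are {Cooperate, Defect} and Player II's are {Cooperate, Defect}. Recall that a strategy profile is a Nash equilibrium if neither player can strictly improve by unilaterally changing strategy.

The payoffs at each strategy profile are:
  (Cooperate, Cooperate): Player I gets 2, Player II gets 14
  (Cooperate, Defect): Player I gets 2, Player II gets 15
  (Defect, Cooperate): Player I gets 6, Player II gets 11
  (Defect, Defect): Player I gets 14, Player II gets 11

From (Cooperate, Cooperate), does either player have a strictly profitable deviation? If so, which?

Player I at (Cooperate, Cooperate) earns 2; deviating to Defect yields 6 — a strict improvement.
Player II earns 14; deviating to Defect yields 15 — a strict improvement.
Both Player I and Player II have strictly profitable deviations.

Both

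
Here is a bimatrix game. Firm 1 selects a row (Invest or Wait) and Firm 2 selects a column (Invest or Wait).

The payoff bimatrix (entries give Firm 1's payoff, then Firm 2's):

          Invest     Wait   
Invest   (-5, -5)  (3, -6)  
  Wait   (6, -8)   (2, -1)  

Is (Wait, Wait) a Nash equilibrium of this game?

No

At (Wait, Wait), Firm 1 earns 2; switching to Invest would give 3, so Firm 1 would deviate.
Firm 2 earns -1; switching to Invest would give -8, so Firm 2 has no profitable deviation.
Since at least one player can profitably deviate, this is not a Nash equilibrium.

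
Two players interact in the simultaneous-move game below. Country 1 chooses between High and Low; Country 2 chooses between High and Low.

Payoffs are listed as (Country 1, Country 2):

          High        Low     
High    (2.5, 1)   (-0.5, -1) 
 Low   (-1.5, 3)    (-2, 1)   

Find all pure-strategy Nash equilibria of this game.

(High, High)

(High, High): Country 1 gets 2.5 ≥ -1.5 from Low, and Country 2 gets 1 ≥ -1 from Low — Nash equilibrium.
(High, Low): Country 2 prefers High (1 > -1) — not an equilibrium.
(Low, High): Country 1 prefers High (2.5 > -1.5) — not an equilibrium.
(Low, Low): Country 1 prefers High (-0.5 > -2); Country 2 prefers High (3 > 1) — not an equilibrium.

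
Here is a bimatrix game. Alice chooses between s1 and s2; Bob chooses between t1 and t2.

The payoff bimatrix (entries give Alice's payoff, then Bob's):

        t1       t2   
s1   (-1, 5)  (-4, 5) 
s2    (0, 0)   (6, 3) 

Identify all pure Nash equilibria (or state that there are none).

(s2, t2)

(s1, t1): Alice prefers s2 (0 > -1) — not an equilibrium.
(s1, t2): Alice prefers s2 (6 > -4) — not an equilibrium.
(s2, t1): Bob prefers t2 (3 > 0) — not an equilibrium.
(s2, t2): Alice gets 6 ≥ -4 from s1, and Bob gets 3 ≥ 0 from t1 — Nash equilibrium.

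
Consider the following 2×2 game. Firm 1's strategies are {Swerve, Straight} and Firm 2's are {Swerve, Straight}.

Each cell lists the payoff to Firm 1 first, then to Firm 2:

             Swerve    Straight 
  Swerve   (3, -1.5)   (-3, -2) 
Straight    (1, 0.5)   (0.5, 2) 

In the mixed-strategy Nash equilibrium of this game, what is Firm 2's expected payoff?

First find x, the probability Firm 1 plays Swerve, from Firm 2's indifference between Swerve and Straight: −1.5x + 0.5(1−x) = −2x + 2(1−x), giving x = 3/4.
Since Firm 2 is indifferent in equilibrium, Firm 2's expected payoff equals the payoff from either column against (3/4, 1/4). Using Swerve: −1.5(3/4) + 0.5(1/4) = -1.

-1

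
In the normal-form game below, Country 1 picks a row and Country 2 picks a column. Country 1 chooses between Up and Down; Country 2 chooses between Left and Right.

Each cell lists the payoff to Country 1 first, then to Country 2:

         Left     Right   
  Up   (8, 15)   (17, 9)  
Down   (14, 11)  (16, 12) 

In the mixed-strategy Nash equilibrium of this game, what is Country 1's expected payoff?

First find y, the probability Country 2 plays Left, from Country 1's indifference between Up and Down: 8y + 17(1−y) = 14y + 16(1−y), giving y = 1/7.
Since Country 1 is indifferent in equilibrium, Country 1's expected payoff equals the payoff from either row against (1/7, 6/7). Using Up: 8(1/7) + 17(6/7) = 110/7.

110/7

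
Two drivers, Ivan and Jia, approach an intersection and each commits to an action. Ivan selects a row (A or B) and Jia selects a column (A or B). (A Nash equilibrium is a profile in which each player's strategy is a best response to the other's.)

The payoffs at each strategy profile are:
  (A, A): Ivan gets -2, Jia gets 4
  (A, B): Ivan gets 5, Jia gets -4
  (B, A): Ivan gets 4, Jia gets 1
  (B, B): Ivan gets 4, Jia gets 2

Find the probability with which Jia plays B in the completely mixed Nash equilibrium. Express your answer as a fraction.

Let y be the probability that Jia plays A. In a completely mixed equilibrium, Ivan must be indifferent between A and B.
Ivan's expected payoff from A is −2y + 5(1−y); from B it is 4y + 4(1−y).
Setting these equal: −7y + 5 = 4, so y = 1/7.
Therefore Jia plays B with probability 1 − 1/7 = 6/7.

6/7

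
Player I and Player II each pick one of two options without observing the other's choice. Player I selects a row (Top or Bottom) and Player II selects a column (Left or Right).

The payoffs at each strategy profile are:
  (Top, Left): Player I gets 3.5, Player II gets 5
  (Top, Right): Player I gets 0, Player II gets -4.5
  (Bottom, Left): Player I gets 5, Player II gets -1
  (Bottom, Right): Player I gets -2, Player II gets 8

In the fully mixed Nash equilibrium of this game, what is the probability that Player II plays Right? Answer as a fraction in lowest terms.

Let c be the probability that Player II plays Left. In a completely mixed equilibrium, Player I must be indifferent between Top and Bottom.
Player I's expected payoff from Top is 3.5c; from Bottom it is 5c − 2(1−c).
Setting these equal: 3.5c = 7c − 2, so c = 4/7.
Therefore Player II plays Right with probability 1 − 4/7 = 3/7.

3/7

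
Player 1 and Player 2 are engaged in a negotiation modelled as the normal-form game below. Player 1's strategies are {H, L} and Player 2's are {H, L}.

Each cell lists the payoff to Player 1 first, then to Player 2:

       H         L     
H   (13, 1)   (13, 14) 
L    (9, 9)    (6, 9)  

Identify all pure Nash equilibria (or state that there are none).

(H, L)

(H, H): Player 2 prefers L (14 > 1) — not an equilibrium.
(H, L): Player 1 gets 13 ≥ 6 from L, and Player 2 gets 14 ≥ 1 from H — Nash equilibrium.
(L, H): Player 1 prefers H (13 > 9) — not an equilibrium.
(L, L): Player 1 prefers H (13 > 6) — not an equilibrium.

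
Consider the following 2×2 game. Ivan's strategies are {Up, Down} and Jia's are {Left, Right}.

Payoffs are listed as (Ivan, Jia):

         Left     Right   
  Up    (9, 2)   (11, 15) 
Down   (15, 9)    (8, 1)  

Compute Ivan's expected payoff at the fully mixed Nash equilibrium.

31/3

First find y, the probability Jia plays Left, from Ivan's indifference between Up and Down: 9y + 11(1−y) = 15y + 8(1−y), giving y = 1/3.
Since Ivan is indifferent in equilibrium, Ivan's expected payoff equals the payoff from either row against (1/3, 2/3). Using Up: 9(1/3) + 11(2/3) = 31/3.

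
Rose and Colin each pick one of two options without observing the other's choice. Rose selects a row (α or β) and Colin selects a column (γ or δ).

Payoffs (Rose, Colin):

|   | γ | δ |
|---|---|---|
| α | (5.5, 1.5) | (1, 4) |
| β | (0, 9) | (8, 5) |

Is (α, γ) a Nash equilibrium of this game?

No

At (α, γ), Rose earns 5.5; switching to β would give 0, so Rose has no profitable deviation.
Colin earns 1.5; switching to δ would give 4, so Colin would deviate.
Since at least one player can profitably deviate, this is not a Nash equilibrium.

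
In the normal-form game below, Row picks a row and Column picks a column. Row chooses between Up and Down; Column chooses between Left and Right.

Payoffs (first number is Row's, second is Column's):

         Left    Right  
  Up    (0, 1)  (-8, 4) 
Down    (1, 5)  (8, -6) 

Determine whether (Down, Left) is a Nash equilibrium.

At (Down, Left), Row earns 1; switching to Up would give 0, so Row has no profitable deviation.
Column earns 5; switching to Right would give -6, so Column has no profitable deviation.
Neither player can gain by a unilateral deviation, so this profile is a Nash equilibrium.

Yes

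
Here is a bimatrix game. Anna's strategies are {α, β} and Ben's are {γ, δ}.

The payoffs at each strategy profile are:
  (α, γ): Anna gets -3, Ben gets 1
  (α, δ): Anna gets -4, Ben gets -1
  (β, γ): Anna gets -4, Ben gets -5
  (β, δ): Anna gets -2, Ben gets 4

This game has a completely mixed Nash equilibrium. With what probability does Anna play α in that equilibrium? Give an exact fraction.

Let r be the probability that Anna plays α. In a completely mixed equilibrium, Ben must be indifferent between γ and δ.
Ben's expected payoff from γ is r − 5(1−r); from δ it is −r + 4(1−r).
Setting these equal: 6r − 5 = −5r + 4, so r = 9/11.

9/11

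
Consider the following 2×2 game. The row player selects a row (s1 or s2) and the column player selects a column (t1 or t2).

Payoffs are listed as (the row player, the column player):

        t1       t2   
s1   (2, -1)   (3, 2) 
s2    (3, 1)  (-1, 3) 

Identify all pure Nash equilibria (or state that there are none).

(s1, t1): the row player prefers s2 (3 > 2); the column player prefers t2 (2 > -1) — not an equilibrium.
(s1, t2): the row player gets 3 ≥ -1 from s2, and the column player gets 2 ≥ -1 from t1 — Nash equilibrium.
(s2, t1): the column player prefers t2 (3 > 1) — not an equilibrium.
(s2, t2): the row player prefers s1 (3 > -1) — not an equilibrium.

(s1, t2)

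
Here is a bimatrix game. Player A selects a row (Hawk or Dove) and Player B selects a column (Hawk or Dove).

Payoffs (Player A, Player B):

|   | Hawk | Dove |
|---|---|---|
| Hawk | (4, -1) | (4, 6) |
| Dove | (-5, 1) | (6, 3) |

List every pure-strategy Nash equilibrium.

(Hawk, Hawk): Player B prefers Dove (6 > -1) — not an equilibrium.
(Hawk, Dove): Player A prefers Dove (6 > 4) — not an equilibrium.
(Dove, Hawk): Player A prefers Hawk (4 > -5); Player B prefers Dove (3 > 1) — not an equilibrium.
(Dove, Dove): Player A gets 6 ≥ 4 from Hawk, and Player B gets 3 ≥ 1 from Hawk — Nash equilibrium.

(Dove, Dove)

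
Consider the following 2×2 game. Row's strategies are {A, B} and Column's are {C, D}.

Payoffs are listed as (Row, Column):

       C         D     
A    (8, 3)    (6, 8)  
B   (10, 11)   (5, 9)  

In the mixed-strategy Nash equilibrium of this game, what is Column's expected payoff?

61/7

First find x, the probability Row plays A, from Column's indifference between C and D: 3x + 11(1−x) = 8x + 9(1−x), giving x = 2/7.
Since Column is indifferent in equilibrium, Column's expected payoff equals the payoff from either column against (2/7, 5/7). Using C: 3(2/7) + 11(5/7) = 61/7.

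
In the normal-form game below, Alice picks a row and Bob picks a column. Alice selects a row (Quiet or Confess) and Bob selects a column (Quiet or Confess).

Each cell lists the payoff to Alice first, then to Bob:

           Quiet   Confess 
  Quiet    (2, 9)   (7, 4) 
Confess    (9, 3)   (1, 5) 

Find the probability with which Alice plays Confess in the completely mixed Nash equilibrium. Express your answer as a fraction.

5/7

Let p be the probability that Alice plays Quiet. In a completely mixed equilibrium, Bob must be indifferent between Quiet and Confess.
Bob's expected payoff from Quiet is 9p + 3(1−p); from Confess it is 4p + 5(1−p).
Setting these equal: 6p + 3 = −p + 5, so p = 2/7.
Therefore Alice plays Confess with probability 1 − 2/7 = 5/7.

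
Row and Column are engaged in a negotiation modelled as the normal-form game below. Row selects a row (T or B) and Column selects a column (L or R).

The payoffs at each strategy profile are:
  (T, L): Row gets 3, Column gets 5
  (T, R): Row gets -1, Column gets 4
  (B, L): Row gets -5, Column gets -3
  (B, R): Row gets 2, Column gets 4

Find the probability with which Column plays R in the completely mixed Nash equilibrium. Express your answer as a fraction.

Let y be the probability that Column plays L. In a completely mixed equilibrium, Row must be indifferent between T and B.
Row's expected payoff from T is 3y − (1−y); from B it is −5y + 2(1−y).
Setting these equal: 4y − 1 = −7y + 2, so y = 3/11.
Therefore Column plays R with probability 1 − 3/11 = 8/11.

8/11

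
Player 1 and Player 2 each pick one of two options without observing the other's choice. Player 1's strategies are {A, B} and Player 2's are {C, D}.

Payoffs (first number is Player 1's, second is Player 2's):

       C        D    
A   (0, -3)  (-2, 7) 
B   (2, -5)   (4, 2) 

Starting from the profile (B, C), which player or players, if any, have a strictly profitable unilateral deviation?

Player 1 at (B, C) earns 2; deviating to A yields 0 — not better.
Player 2 earns -5; deviating to D yields 2 — a strict improvement.
Only Player 2 has a strictly profitable deviation.

Player 2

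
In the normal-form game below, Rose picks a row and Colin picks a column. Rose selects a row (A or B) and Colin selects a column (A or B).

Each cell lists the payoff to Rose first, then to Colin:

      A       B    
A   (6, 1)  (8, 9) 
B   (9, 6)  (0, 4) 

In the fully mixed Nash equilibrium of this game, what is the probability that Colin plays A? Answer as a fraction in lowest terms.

Let q be the probability that Colin plays A. In a completely mixed equilibrium, Rose must be indifferent between A and B.
Rose's expected payoff from A is 6q + 8(1−q); from B it is 9q.
Setting these equal: −2q + 8 = 9q, so q = 8/11.

8/11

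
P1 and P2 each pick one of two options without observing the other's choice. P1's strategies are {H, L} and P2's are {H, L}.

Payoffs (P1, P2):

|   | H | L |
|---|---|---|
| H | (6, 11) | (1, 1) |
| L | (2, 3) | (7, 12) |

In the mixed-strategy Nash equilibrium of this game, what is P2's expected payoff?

First find p, the probability P1 plays H, from P2's indifference between H and L: 11p + 3(1−p) = p + 12(1−p), giving p = 9/19.
Since P2 is indifferent in equilibrium, P2's expected payoff equals the payoff from either column against (9/19, 10/19). Using H: 11(9/19) + 3(10/19) = 129/19.

129/19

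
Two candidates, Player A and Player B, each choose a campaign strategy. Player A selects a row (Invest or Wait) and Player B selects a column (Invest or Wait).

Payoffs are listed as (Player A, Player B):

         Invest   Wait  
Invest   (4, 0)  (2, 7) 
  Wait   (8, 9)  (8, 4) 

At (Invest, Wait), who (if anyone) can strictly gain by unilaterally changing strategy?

Player A

Player A at (Invest, Wait) earns 2; deviating to Wait yields 8 — a strict improvement.
Player B earns 7; deviating to Invest yields 0 — not better.
Only Player A has a strictly profitable deviation.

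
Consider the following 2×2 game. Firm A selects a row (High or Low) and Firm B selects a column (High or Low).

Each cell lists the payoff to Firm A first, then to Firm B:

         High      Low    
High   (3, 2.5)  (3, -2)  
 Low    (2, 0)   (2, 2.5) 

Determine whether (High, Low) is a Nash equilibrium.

At (High, Low), Firm A earns 3; switching to Low would give 2, so Firm A has no profitable deviation.
Firm B earns -2; switching to High would give 2.5, so Firm B would deviate.
Since at least one player can profitably deviate, this is not a Nash equilibrium.

No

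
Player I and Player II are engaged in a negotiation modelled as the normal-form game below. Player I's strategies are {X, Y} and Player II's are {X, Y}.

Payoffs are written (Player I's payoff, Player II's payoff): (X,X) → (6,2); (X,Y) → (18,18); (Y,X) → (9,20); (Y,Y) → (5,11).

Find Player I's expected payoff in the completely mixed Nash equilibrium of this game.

First find q, the probability Player II plays X, from Player I's indifference between X and Y: 6q + 18(1−q) = 9q + 5(1−q), giving q = 13/16.
Since Player I is indifferent in equilibrium, Player I's expected payoff equals the payoff from either row against (13/16, 3/16). Using X: 6(13/16) + 18(3/16) = 33/4.

33/4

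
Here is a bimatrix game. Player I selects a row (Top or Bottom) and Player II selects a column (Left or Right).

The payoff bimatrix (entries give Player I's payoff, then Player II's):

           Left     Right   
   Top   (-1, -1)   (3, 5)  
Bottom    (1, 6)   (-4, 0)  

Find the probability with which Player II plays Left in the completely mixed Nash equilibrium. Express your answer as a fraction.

Let q be the probability that Player II plays Left. In a completely mixed equilibrium, Player I must be indifferent between Top and Bottom.
Player I's expected payoff from Top is −q + 3(1−q); from Bottom it is q − 4(1−q).
Setting these equal: −4q + 3 = 5q − 4, so q = 7/9.

7/9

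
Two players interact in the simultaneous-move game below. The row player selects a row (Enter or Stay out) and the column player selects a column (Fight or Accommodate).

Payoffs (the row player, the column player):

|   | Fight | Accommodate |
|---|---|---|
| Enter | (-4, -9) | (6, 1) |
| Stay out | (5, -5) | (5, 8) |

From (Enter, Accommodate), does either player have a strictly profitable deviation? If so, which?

Neither

The row player at (Enter, Accommodate) earns 6; deviating to Stay out yields 5 — not better.
The column player earns 1; deviating to Fight yields -9 — not better.
Neither player can strictly improve; the profile is a Nash equilibrium.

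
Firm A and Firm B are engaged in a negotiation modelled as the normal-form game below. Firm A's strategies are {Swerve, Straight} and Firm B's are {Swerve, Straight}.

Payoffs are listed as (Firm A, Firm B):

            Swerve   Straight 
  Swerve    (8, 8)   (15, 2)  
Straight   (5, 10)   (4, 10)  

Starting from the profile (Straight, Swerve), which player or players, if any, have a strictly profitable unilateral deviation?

Firm A

Firm A at (Straight, Swerve) earns 5; deviating to Swerve yields 8 — a strict improvement.
Firm B earns 10; deviating to Straight yields 10 — not better.
Only Firm A has a strictly profitable deviation.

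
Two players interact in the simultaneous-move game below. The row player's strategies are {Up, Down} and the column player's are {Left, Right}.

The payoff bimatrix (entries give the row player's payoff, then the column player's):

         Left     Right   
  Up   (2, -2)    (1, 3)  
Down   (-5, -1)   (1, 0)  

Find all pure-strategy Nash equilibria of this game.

(Up, Right) and (Down, Right)

(Up, Left): the column player prefers Right (3 > -2) — not an equilibrium.
(Up, Right): the row player gets 1 ≥ 1 from Down, and the column player gets 3 ≥ -2 from Left — Nash equilibrium.
(Down, Left): the row player prefers Up (2 > -5); the column player prefers Right (0 > -1) — not an equilibrium.
(Down, Right): the row player gets 1 ≥ 1 from Up, and the column player gets 0 ≥ -1 from Left — Nash equilibrium.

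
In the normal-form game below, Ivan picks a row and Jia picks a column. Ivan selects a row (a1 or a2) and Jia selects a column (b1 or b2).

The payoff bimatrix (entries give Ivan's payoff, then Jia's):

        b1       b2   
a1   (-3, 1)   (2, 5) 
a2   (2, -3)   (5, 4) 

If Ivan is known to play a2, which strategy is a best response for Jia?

Against a2, Jia earns -3 from b1 and 4 from b2.
So b2 is the best response.

b2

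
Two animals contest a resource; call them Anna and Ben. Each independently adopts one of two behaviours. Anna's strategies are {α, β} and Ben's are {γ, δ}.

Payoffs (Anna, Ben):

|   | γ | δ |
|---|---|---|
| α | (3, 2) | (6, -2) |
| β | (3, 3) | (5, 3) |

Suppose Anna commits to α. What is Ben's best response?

γ

Against α, Ben earns 2 from γ and -2 from δ.
So γ is the best response.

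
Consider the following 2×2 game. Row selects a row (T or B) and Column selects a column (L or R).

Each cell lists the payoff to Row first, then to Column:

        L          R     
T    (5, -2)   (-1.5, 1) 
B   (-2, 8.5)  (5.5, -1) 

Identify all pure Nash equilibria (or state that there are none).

none

(T, L): Column prefers R (1 > -2) — not an equilibrium.
(T, R): Row prefers B (5.5 > -1.5) — not an equilibrium.
(B, L): Row prefers T (5 > -2) — not an equilibrium.
(B, R): Column prefers L (8.5 > -1) — not an equilibrium.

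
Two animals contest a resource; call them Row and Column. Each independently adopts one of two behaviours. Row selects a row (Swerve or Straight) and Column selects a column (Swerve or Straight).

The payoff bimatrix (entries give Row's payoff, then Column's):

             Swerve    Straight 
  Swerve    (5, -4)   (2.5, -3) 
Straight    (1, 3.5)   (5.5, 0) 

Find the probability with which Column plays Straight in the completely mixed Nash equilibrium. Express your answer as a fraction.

Let q be the probability that Column plays Swerve. In a completely mixed equilibrium, Row must be indifferent between Swerve and Straight.
Row's expected payoff from Swerve is 5q + 2.5(1−q); from Straight it is q + 5.5(1−q).
Setting these equal: 2.5q + 2.5 = −4.5q + 5.5, so q = 3/7.
Therefore Column plays Straight with probability 1 − 3/7 = 4/7.

4/7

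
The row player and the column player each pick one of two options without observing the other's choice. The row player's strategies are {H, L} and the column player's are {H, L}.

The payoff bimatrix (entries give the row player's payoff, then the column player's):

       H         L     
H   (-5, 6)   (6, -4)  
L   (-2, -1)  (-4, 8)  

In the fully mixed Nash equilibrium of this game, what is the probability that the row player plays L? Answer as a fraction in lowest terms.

Let p be the probability that the row player plays H. In a completely mixed equilibrium, the column player must be indifferent between H and L.
The column player's expected payoff from H is 6p − (1−p); from L it is −4p + 8(1−p).
Setting these equal: 7p − 1 = −12p + 8, so p = 9/19.
Therefore the row player plays L with probability 1 − 9/19 = 10/19.

10/19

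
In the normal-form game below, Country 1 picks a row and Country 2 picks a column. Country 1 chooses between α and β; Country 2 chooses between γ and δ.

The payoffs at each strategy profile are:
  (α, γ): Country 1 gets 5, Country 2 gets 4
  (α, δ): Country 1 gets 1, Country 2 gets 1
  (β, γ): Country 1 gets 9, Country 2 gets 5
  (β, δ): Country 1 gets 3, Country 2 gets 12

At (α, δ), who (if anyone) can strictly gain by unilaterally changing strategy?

Both

Country 1 at (α, δ) earns 1; deviating to β yields 3 — a strict improvement.
Country 2 earns 1; deviating to γ yields 4 — a strict improvement.
Both Country 1 and Country 2 have strictly profitable deviations.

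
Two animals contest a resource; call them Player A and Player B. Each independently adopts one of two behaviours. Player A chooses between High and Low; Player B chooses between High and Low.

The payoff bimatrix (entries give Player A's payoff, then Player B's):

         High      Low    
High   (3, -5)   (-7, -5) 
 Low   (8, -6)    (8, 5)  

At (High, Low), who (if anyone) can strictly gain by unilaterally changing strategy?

Player A at (High, Low) earns -7; deviating to Low yields 8 — a strict improvement.
Player B earns -5; deviating to High yields -5 — not better.
Only Player A has a strictly profitable deviation.

Player A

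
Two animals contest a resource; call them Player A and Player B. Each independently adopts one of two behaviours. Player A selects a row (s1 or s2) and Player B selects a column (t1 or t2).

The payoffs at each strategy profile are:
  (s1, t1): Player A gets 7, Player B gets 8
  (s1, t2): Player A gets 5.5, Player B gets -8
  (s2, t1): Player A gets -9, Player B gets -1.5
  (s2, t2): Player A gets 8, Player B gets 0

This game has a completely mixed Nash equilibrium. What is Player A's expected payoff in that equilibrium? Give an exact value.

211/37

First find y, the probability Player B plays t1, from Player A's indifference between s1 and s2: 7y + 5.5(1−y) = −9y + 8(1−y), giving y = 5/37.
Since Player A is indifferent in equilibrium, Player A's expected payoff equals the payoff from either row against (5/37, 32/37). Using s1: 7(5/37) + 5.5(32/37) = 211/37.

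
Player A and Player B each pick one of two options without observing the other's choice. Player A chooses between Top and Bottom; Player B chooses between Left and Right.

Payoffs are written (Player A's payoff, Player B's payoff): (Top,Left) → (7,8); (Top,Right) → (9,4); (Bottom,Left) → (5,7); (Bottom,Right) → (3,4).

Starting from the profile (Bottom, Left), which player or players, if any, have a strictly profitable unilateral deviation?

Player A

Player A at (Bottom, Left) earns 5; deviating to Top yields 7 — a strict improvement.
Player B earns 7; deviating to Right yields 4 — not better.
Only Player A has a strictly profitable deviation.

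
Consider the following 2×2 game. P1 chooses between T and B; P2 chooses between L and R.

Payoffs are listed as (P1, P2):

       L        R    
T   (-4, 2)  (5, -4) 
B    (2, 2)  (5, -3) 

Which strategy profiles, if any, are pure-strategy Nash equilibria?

(B, L)

(T, L): P1 prefers B (2 > -4) — not an equilibrium.
(T, R): P2 prefers L (2 > -4) — not an equilibrium.
(B, L): P1 gets 2 ≥ -4 from T, and P2 gets 2 ≥ -3 from R — Nash equilibrium.
(B, R): P2 prefers L (2 > -3) — not an equilibrium.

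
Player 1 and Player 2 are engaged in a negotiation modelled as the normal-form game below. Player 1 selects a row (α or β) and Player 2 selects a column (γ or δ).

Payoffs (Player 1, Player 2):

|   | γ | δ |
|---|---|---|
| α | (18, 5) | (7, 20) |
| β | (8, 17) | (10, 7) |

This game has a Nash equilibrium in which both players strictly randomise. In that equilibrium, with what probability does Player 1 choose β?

3/5

Let r be the probability that Player 1 plays α. In a completely mixed equilibrium, Player 2 must be indifferent between γ and δ.
Player 2's expected payoff from γ is 5r + 17(1−r); from δ it is 20r + 7(1−r).
Setting these equal: −12r + 17 = 13r + 7, so r = 2/5.
Therefore Player 1 plays β with probability 1 − 2/5 = 3/5.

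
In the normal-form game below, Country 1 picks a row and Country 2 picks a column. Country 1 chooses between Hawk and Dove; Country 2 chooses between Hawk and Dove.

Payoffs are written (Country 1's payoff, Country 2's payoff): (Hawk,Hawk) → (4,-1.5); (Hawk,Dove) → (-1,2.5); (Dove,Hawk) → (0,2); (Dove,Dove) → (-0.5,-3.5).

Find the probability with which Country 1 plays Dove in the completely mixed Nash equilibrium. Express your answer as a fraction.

Let r be the probability that Country 1 plays Hawk. In a completely mixed equilibrium, Country 2 must be indifferent between Hawk and Dove.
Country 2's expected payoff from Hawk is −1.5r + 2(1−r); from Dove it is 2.5r − 3.5(1−r).
Setting these equal: −3.5r + 2 = 6r − 3.5, so r = 11/19.
Therefore Country 1 plays Dove with probability 1 − 11/19 = 8/19.

8/19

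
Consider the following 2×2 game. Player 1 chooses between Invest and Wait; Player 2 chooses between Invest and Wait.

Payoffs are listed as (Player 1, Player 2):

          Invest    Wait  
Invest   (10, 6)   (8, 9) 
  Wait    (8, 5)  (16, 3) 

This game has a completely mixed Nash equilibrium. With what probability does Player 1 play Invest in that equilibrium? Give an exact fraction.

2/5

Let p be the probability that Player 1 plays Invest. In a completely mixed equilibrium, Player 2 must be indifferent between Invest and Wait.
Player 2's expected payoff from Invest is 6p + 5(1−p); from Wait it is 9p + 3(1−p).
Setting these equal: p + 5 = 6p + 3, so p = 2/5.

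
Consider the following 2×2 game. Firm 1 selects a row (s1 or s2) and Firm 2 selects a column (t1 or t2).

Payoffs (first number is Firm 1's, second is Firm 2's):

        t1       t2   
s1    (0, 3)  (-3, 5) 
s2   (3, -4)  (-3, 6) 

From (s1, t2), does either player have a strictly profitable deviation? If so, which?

Neither

Firm 1 at (s1, t2) earns -3; deviating to s2 yields -3 — not better.
Firm 2 earns 5; deviating to t1 yields 3 — not better.
Neither player can strictly improve; the profile is a Nash equilibrium.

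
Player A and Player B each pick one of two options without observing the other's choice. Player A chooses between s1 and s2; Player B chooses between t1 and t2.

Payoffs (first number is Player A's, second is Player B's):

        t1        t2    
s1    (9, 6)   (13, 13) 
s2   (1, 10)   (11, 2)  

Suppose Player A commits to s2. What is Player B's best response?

t1

Against s2, Player B earns 10 from t1 and 2 from t2.
So t1 is the best response.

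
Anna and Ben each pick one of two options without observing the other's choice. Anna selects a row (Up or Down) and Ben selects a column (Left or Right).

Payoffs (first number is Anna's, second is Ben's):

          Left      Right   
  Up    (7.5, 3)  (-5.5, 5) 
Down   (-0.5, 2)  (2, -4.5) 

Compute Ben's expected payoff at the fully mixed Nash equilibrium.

First find p, the probability Anna plays Up, from Ben's indifference between Left and Right: 3p + 2(1−p) = 5p − 4.5(1−p), giving p = 13/17.
Since Ben is indifferent in equilibrium, Ben's expected payoff equals the payoff from either column against (13/17, 4/17). Using Left: 3(13/17) + 2(4/17) = 47/17.

47/17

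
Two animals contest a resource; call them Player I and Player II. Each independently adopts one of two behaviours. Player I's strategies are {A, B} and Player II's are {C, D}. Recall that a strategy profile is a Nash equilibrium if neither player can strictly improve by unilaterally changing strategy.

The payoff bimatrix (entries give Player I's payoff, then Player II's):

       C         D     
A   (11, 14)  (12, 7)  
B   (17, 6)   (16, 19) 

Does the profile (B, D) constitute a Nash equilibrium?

Yes

At (B, D), Player I earns 16; switching to A would give 12, so Player I has no profitable deviation.
Player II earns 19; switching to C would give 6, so Player II has no profitable deviation.
Neither player can gain by a unilateral deviation, so this profile is a Nash equilibrium.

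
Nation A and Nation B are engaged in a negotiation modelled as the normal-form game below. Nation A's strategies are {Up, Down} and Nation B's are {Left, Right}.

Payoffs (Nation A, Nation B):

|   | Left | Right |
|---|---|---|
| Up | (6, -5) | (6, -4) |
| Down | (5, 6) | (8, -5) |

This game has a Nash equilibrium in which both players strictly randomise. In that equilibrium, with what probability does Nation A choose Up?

11/12

Let r be the probability that Nation A plays Up. In a completely mixed equilibrium, Nation B must be indifferent between Left and Right.
Nation B's expected payoff from Left is −5r + 6(1−r); from Right it is −4r − 5(1−r).
Setting these equal: −11r + 6 = r − 5, so r = 11/12.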